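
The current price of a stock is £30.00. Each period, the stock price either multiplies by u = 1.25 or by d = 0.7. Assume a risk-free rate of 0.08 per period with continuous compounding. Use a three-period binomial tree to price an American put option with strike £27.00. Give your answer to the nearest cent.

Risk-neutral probability p = (e^0.08 − 0.7)/(1.25 − 0.7) = 0.3833/0.5500 = 0.6969
Terminal stock prices: S_uuu = 58.59, S_uud = 32.81, S_udd = 18.37, S_ddd = 10.29
Terminal payoffs (K − S): max(-31.59, 0) = 0, max(-5.812, 0) = 0, max(8.625, 0) = 8.625, max(16.71, 0) = 16.71
Node uu (S = 46.88): continuation = e^(−0.08)·[0.6969·0.0000 + 0.3031·0.0000] = 0.0000; exercise value = 0.0000 ≤ continuation, so V_uu = 0.0000
Node ud (S = 26.25): continuation = e^(−0.08)·[0.6969·0.0000 + 0.3031·8.6250] = 2.4134; exercise value = 0.7500 ≤ continuation, so V_ud = 2.4134
Node dd (S = 14.7): continuation = e^(−0.08)·[0.6969·8.6250 + 0.3031·16.7100] = 10.2241; exercise value = 12.3000 > continuation, so V_dd = 12.3000 (exercise)
Node u (S = 37.5): continuation = e^(−0.08)·[0.6969·0.0000 + 0.3031·2.4134] = 0.6753; exercise value = 0.0000 ≤ continuation, so V_u = 0.6753
Node d (S = 21): continuation = e^(−0.08)·[0.6969·2.4134 + 0.3031·12.3000] = 4.9942; exercise value = 6.0000 > continuation, so V_d = 6.0000 (exercise)
Node 0 (S = 30): continuation = e^(−0.08)·[0.6969·0.6753 + 0.3031·6.0000] = 2.1133; exercise value = 0.0000 ≤ continuation, so V_0 = 2.1133

£2.11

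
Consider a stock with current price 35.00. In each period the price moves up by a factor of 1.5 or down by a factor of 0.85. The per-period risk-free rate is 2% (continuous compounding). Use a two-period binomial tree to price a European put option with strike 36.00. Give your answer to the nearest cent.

5.61

Risk-neutral probability p = (e^0.02 − 0.85)/(1.5 − 0.85) = 0.1702/0.6500 = 0.2618
Terminal stock prices: S_uu = 78.75, S_ud = 44.62, S_dd = 25.29
Terminal payoffs (K − S): max(-42.75, 0) = 0, max(-8.625, 0) = 0, max(10.71, 0) = 10.71
Node u (S = 52.5): V_u = e^(−0.02)·[0.2618·0.0000 + 0.7382·0.0000] = 0.0000
Node d (S = 29.75): V_d = e^(−0.02)·[0.2618·0.0000 + 0.7382·10.7125] = 7.7509
Node 0 (S = 35): V_0 = e^(−0.02)·[0.2618·0.0000 + 0.7382·7.7509] = 5.6080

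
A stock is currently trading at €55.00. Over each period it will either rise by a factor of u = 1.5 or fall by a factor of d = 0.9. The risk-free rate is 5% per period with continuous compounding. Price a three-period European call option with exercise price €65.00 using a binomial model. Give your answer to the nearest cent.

€8.02

Risk-neutral probability p = (e^0.05 − 0.9)/(1.5 − 0.9) = 0.1513/0.6000 = 0.2521
Terminal stock prices: S_uuu = 185.6, S_uud = 111.4, S_udd = 66.83, S_ddd = 40.1
Terminal payoffs (S − K): max(120.6, 0) = 120.6, max(46.38, 0) = 46.38, max(1.825, 0) = 1.825, max(-24.9, 0) = 0
Node uu (S = 123.8): V_uu = e^(−0.05)·[0.2521·120.6250 + 0.7479·46.3750] = 61.9201
Node ud (S = 74.25): V_ud = e^(−0.05)·[0.2521·46.3750 + 0.7479·1.8250] = 12.4201
Node dd (S = 44.55): V_dd = e^(−0.05)·[0.2521·1.8250 + 0.7479·0.0000] = 0.4377
Node u (S = 82.5): V_u = e^(−0.05)·[0.2521·61.9201 + 0.7479·12.4201] = 23.6856
Node d (S = 49.5): V_d = e^(−0.05)·[0.2521·12.4201 + 0.7479·0.4377] = 3.2900
Node 0 (S = 55): V_0 = e^(−0.05)·[0.2521·23.6856 + 0.7479·3.2900] = 8.0208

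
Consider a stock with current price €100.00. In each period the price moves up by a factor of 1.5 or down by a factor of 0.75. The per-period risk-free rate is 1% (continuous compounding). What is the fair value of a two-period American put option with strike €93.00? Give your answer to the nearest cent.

€15.37

Risk-neutral probability p = (e^0.01 − 0.75)/(1.5 − 0.75) = 0.2601/0.7500 = 0.3467
Terminal stock prices: S_uu = 225, S_ud = 112.5, S_dd = 56.25
Terminal payoffs (K − S): max(-132, 0) = 0, max(-19.5, 0) = 0, max(36.75, 0) = 36.75
Node u (S = 150): continuation = e^(−0.01)·[0.3467·0.0000 + 0.6533·0.0000] = 0.0000; exercise value = 0.0000 ≤ continuation, so V_u = 0.0000
Node d (S = 75): continuation = e^(−0.01)·[0.3467·0.0000 + 0.6533·36.7500] = 23.7687; exercise value = 18.0000 ≤ continuation, so V_d = 23.7687
Node 0 (S = 100): continuation = e^(−0.01)·[0.3467·0.0000 + 0.6533·23.7687] = 15.3728; exercise value = 0.0000 ≤ continuation, so V_0 = 15.3728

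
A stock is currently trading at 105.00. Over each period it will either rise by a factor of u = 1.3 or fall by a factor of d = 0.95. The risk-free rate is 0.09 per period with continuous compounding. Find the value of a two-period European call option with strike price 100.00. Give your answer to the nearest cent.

22.99

Risk-neutral probability p = (e^0.09 − 0.95)/(1.3 − 0.95) = 0.1442/0.3500 = 0.4119
Terminal stock prices: S_uu = 177.5, S_ud = 129.7, S_dd = 94.76
Terminal payoffs (S − K): max(77.45, 0) = 77.45, max(29.67, 0) = 29.67, max(-5.237, 0) = 0
Node u (S = 136.5): V_u = e^(−0.09)·[0.4119·77.4500 + 0.5881·29.6750] = 45.1069
Node d (S = 99.75): V_d = e^(−0.09)·[0.4119·29.6750 + 0.5881·0.0000] = 11.1718
Node 0 (S = 105): V_0 = e^(−0.09)·[0.4119·45.1069 + 0.5881·11.1718] = 22.9859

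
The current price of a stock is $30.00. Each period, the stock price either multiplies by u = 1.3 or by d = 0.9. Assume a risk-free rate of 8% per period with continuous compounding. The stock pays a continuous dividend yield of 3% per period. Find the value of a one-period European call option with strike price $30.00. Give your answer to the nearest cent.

$3.14

Per-period risk-free factor R = e^0.08 = 1.0833; dividend-adjusted growth = e^(0.08−0.03) = 1.0513.
Risk-neutral probability p = (1.0513 − 0.9)/(1.3 − 0.9) = 0.1513/0.4000 = 0.3782
Terminal stock prices: S_u = 39, S_d = 27
Terminal payoffs (S − K): max(9, 0) = 9, max(-3, 0) = 0
Node 0 (S = 30): V_0 = e^(−0.08)·[0.3782·9.0000 + 0.6218·0.0000] = 3.1419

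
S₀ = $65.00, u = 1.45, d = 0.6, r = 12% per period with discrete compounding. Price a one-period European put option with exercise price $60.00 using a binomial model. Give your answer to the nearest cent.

$7.28

Risk-neutral probability p = (1 + 0.12 − 0.6)/(1.45 − 0.6) = 0.5200/0.8500 = 0.6118
Terminal stock prices: S_u = 94.25, S_d = 39
Terminal payoffs (K − S): max(-34.25, 0) = 0, max(21, 0) = 21
Node 0 (S = 65): V_0 = 1/1.12·[0.6118·0.0000 + 0.3882·21.0000] = 7.2794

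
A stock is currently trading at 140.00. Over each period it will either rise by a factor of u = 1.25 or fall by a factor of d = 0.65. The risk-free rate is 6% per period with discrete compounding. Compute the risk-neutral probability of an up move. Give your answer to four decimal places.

p = 0.6833

Risk-neutral probability p = (1 + 0.06 − 0.65)/(1.25 − 0.65) = 0.4100/0.6000 = 0.6833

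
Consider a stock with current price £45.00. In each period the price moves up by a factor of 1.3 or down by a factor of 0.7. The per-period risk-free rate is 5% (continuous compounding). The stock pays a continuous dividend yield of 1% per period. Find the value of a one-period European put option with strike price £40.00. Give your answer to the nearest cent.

Per-period risk-free factor R = e^0.05 = 1.0513; dividend-adjusted growth = e^(0.05−0.01) = 1.0408.
Risk-neutral probability p = (1.0408 − 0.7)/(1.3 − 0.7) = 0.3408/0.6000 = 0.5680
Terminal stock prices: S_u = 58.5, S_d = 31.5
Terminal payoffs (K − S): max(-18.5, 0) = 0, max(8.5, 0) = 8.5
Node 0 (S = 45): V_0 = e^(−0.05)·[0.5680·0.0000 + 0.4320·8.5000] = 3.4928

£3.49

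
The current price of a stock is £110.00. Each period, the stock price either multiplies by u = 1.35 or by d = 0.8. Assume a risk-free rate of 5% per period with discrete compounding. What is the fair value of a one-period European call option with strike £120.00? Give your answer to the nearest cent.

Risk-neutral probability p = (1 + 0.05 − 0.8)/(1.35 − 0.8) = 0.2500/0.5500 = 0.4545
Terminal stock prices: S_u = 148.5, S_d = 88
Terminal payoffs (S − K): max(28.5, 0) = 28.5, max(-32, 0) = 0
Node 0 (S = 110): V_0 = 1/1.05·[0.4545·28.5000 + 0.5455·0.0000] = 12.3377

£12.34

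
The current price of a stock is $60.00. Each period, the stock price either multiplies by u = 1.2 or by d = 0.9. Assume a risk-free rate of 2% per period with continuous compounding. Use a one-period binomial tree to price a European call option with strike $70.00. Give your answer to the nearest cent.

Risk-neutral probability p = (e^0.02 − 0.9)/(1.2 − 0.9) = 0.1202/0.3000 = 0.4007
Terminal stock prices: S_u = 72, S_d = 54
Terminal payoffs (S − K): max(2, 0) = 2, max(-16, 0) = 0
Node 0 (S = 60): V_0 = e^(−0.02)·[0.4007·2.0000 + 0.5993·0.0000] = 0.7855

$0.79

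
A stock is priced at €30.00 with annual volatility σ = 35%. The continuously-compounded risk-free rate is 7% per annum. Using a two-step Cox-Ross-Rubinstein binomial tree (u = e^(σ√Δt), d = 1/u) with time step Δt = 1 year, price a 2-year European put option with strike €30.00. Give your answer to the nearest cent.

CRR parameters: u = e^(σ√Δt) = e^(0.35·√1) = 1.4191, d = 1/u = 0.7047
Per-period rate: rΔt = 0.07·1 = 0.07, so R = e^0.07 = 1.0725
Risk-neutral probability p = (e^0.07 − 0.7047)/(1.4191 − 0.7047) = 0.3678/0.7144 = 0.5149
Terminal stock prices: S_uu = 60.41, S_ud = 30, S_dd = 14.9
Terminal payoffs (K − S): max(-30.41, 0) = 0, max(0, 0) = 0, max(15.1, 0) = 15.1
Node u (S = 42.57): V_u = e^(−0.07)·[0.5149·0.0000 + 0.4851·0.0000] = 0.0000
Node d (S = 21.14): V_d = e^(−0.07)·[0.5149·0.0000 + 0.4851·15.1024] = 6.8312
Node 0 (S = 30): V_0 = e^(−0.07)·[0.5149·0.0000 + 0.4851·6.8312] = 3.0899

€3.09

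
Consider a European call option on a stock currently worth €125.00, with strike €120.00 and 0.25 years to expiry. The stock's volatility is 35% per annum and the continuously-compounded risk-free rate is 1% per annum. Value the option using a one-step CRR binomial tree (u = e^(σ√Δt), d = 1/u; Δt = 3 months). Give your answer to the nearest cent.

€13.36

CRR parameters: u = e^(σ√Δt) = e^(0.35·√0.25) = 1.1912, d = 1/u = 0.8395
Per-period rate: rΔt = 0.01·0.25 = 0.0025, so R = e^0.0025 = 1.0025
Risk-neutral probability p = (e^0.0025 − 0.8395)/(1.1912 − 0.8395) = 0.1630/0.3518 = 0.4635
Terminal stock prices: S_u = 148.9, S_d = 104.9
Terminal payoffs (S − K): max(28.91, 0) = 28.91, max(-15.07, 0) = 0
Node 0 (S = 125): V_0 = e^(−0.0025)·[0.4635·28.9058 + 0.5365·0.0000] = 13.3637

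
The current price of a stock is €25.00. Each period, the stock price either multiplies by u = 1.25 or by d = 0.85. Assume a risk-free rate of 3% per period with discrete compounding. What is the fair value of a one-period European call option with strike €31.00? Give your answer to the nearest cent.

Risk-neutral probability p = (1 + 0.03 − 0.85)/(1.25 − 0.85) = 0.1800/0.4000 = 0.4500
Terminal stock prices: S_u = 31.25, S_d = 21.25
Terminal payoffs (S − K): max(0.25, 0) = 0.25, max(-9.75, 0) = 0
Node 0 (S = 25): V_0 = 1/1.03·[0.4500·0.2500 + 0.5500·0.0000] = 0.1092

€0.11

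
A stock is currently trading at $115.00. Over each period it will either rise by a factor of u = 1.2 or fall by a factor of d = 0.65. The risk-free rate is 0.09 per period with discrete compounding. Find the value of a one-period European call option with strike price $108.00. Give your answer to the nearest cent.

$22.02

Risk-neutral probability p = (1 + 0.09 − 0.65)/(1.2 − 0.65) = 0.4400/0.5500 = 0.8000
Terminal stock prices: S_u = 138, S_d = 74.75
Terminal payoffs (S − K): max(30, 0) = 30, max(-33.25, 0) = 0
Node 0 (S = 115): V_0 = 1/1.09·[0.8000·30.0000 + 0.2000·0.0000] = 22.0183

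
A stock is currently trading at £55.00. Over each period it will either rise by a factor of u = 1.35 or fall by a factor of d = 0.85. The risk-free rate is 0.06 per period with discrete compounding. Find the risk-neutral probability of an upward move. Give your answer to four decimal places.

p = 0.4200

Risk-neutral probability p = (1 + 0.06 − 0.85)/(1.35 − 0.85) = 0.2100/0.5000 = 0.4200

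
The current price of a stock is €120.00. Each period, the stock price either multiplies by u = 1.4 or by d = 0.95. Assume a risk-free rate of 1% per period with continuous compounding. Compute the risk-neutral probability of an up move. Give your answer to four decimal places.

p = 0.1334

Risk-neutral probability p = (e^0.01 − 0.95)/(1.4 − 0.95) = 0.0601/0.4500 = 0.1334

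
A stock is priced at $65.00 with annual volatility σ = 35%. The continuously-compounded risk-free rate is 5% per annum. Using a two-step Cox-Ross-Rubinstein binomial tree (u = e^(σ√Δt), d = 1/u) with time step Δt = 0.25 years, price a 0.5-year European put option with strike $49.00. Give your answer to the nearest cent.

$0.80

CRR parameters: u = e^(σ√Δt) = e^(0.35·√0.25) = 1.1912, d = 1/u = 0.8395
Per-period rate: rΔt = 0.05·0.25 = 0.0125, so R = e^0.0125 = 1.0126
Risk-neutral probability p = (e^0.0125 − 0.8395)/(1.1912 − 0.8395) = 0.1731/0.3518 = 0.4921
Terminal stock prices: S_uu = 92.24, S_ud = 65, S_dd = 45.8
Terminal payoffs (K − S): max(-43.24, 0) = 0, max(-16, 0) = 0, max(3.195, 0) = 3.195
Node u (S = 77.43): V_u = e^(−0.0125)·[0.4921·0.0000 + 0.5079·0.0000] = 0.0000
Node d (S = 54.56): V_d = e^(−0.0125)·[0.4921·0.0000 + 0.5079·3.1953] = 1.6027
Node 0 (S = 65): V_0 = e^(−0.0125)·[0.4921·0.0000 + 0.5079·1.6027] = 0.8039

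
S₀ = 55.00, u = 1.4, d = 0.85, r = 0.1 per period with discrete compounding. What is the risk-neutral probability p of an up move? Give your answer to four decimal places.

Risk-neutral probability p = (1 + 0.1 − 0.85)/(1.4 − 0.85) = 0.2500/0.5500 = 0.4545

p = 0.4545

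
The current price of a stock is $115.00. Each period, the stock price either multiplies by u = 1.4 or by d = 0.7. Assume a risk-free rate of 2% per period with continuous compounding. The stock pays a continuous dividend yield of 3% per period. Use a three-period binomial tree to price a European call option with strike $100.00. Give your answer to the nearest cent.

Per-period risk-free factor R = e^0.02 = 1.0202; dividend-adjusted growth = e^(0.02−0.03) = 0.9900.
Risk-neutral probability p = (0.9900 − 0.7)/(1.4 − 0.7) = 0.2900/0.7000 = 0.4144
Terminal stock prices: S_uuu = 315.6, S_uud = 157.8, S_udd = 78.89, S_ddd = 39.44
Terminal payoffs (S − K): max(215.6, 0) = 215.6, max(57.78, 0) = 57.78, max(-21.11, 0) = 0, max(-60.56, 0) = 0
Node uu (S = 225.4): V_uu = e^(−0.02)·[0.4144·215.5600 + 0.5856·57.7800] = 120.7186
Node ud (S = 112.7): V_ud = e^(−0.02)·[0.4144·57.7800 + 0.5856·0.0000] = 23.4675
Node dd (S = 56.35): V_dd = e^(−0.02)·[0.4144·0.0000 + 0.5856·0.0000] = 0.0000
Node u (S = 161): V_u = e^(−0.02)·[0.4144·120.7186 + 0.5856·23.4675] = 62.5015
Node d (S = 80.5): V_d = e^(−0.02)·[0.4144·23.4675 + 0.5856·0.0000] = 9.5314
Node 0 (S = 115): V_0 = e^(−0.02)·[0.4144·62.5015 + 0.5856·9.5314] = 30.8566

$30.86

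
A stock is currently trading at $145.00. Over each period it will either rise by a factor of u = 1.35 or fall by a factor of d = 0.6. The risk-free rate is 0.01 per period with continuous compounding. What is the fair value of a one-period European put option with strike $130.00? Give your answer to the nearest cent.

Risk-neutral probability p = (e^0.01 − 0.6)/(1.35 − 0.6) = 0.4101/0.7500 = 0.5467
Terminal stock prices: S_u = 195.8, S_d = 87
Terminal payoffs (K − S): max(-65.75, 0) = 0, max(43, 0) = 43
Node 0 (S = 145): V_0 = e^(−0.01)·[0.5467·0.0000 + 0.4533·43.0000] = 19.2965

$19.30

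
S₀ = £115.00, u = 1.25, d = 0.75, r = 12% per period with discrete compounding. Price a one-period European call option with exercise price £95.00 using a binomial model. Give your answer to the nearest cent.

£32.21

Risk-neutral probability p = (1 + 0.12 − 0.75)/(1.25 − 0.75) = 0.3700/0.5000 = 0.7400
Terminal stock prices: S_u = 143.8, S_d = 86.25
Terminal payoffs (S − K): max(48.75, 0) = 48.75, max(-8.75, 0) = 0
Node 0 (S = 115): V_0 = 1/1.12·[0.7400·48.7500 + 0.2600·0.0000] = 32.2098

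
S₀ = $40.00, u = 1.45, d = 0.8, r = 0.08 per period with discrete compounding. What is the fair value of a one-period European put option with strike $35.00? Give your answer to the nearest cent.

$1.58

Risk-neutral probability p = (1 + 0.08 − 0.8)/(1.45 − 0.8) = 0.2800/0.6500 = 0.4308
Terminal stock prices: S_u = 58, S_d = 32
Terminal payoffs (K − S): max(-23, 0) = 0, max(3, 0) = 3
Node 0 (S = 40): V_0 = 1/1.08·[0.4308·0.0000 + 0.5692·3.0000] = 1.5812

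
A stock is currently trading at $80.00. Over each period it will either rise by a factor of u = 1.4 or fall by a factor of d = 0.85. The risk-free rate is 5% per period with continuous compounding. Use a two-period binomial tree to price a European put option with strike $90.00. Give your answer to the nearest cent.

$11.71

Risk-neutral probability p = (e^0.05 − 0.85)/(1.4 − 0.85) = 0.2013/0.5500 = 0.3659
Terminal stock prices: S_uu = 156.8, S_ud = 95.2, S_dd = 57.8
Terminal payoffs (K − S): max(-66.8, 0) = 0, max(-5.2, 0) = 0, max(32.2, 0) = 32.2
Node u (S = 112): V_u = e^(−0.05)·[0.3659·0.0000 + 0.6341·0.0000] = 0.0000
Node d (S = 68): V_d = e^(−0.05)·[0.3659·0.0000 + 0.6341·32.2000] = 19.4208
Node 0 (S = 80): V_0 = e^(−0.05)·[0.3659·0.0000 + 0.6341·19.4208] = 11.7132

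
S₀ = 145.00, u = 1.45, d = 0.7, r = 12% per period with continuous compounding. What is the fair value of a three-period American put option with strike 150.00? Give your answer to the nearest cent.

Risk-neutral probability p = (e^0.12 − 0.7)/(1.45 − 0.7) = 0.4275/0.7500 = 0.5700
Terminal stock prices: S_uuu = 442.1, S_uud = 213.4, S_udd = 103, S_ddd = 49.73
Terminal payoffs (K − S): max(-292.1, 0) = 0, max(-63.4, 0) = 0, max(46.98, 0) = 46.98, max(100.3, 0) = 100.3
Node uu (S = 304.9): continuation = e^(−0.12)·[0.5700·0.0000 + 0.4300·0.0000] = 0.0000; exercise value = 0.0000 ≤ continuation, so V_uu = 0.0000
Node ud (S = 147.2): continuation = e^(−0.12)·[0.5700·0.0000 + 0.4300·46.9775] = 17.9163; exercise value = 2.8250 ≤ continuation, so V_ud = 17.9163
Node dd (S = 71.05): continuation = e^(−0.12)·[0.5700·46.9775 + 0.4300·100.2650] = 61.9881; exercise value = 78.9500 > continuation, so V_dd = 78.9500 (exercise)
Node u (S = 210.2): continuation = e^(−0.12)·[0.5700·0.0000 + 0.4300·17.9163] = 6.8329; exercise value = 0.0000 ≤ continuation, so V_u = 6.8329
Node d (S = 101.5): continuation = e^(−0.12)·[0.5700·17.9163 + 0.4300·78.9500] = 39.1673; exercise value = 48.5000 > continuation, so V_d = 48.5000 (exercise)
Node 0 (S = 145): continuation = e^(−0.12)·[0.5700·6.8329 + 0.4300·48.5000] = 21.9512; exercise value = 5.0000 ≤ continuation, so V_0 = 21.9512

21.95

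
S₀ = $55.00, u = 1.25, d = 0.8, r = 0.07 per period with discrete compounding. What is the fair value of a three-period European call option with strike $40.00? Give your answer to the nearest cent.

$22.97

Risk-neutral probability p = (1 + 0.07 − 0.8)/(1.25 − 0.8) = 0.2700/0.4500 = 0.6000
Terminal stock prices: S_uuu = 107.4, S_uud = 68.75, S_udd = 44, S_ddd = 28.16
Terminal payoffs (S − K): max(67.42, 0) = 67.42, max(28.75, 0) = 28.75, max(4, 0) = 4, max(-11.84, 0) = 0
Node uu (S = 85.94): V_uu = 1/1.07·[0.6000·67.4219 + 0.4000·28.7500] = 48.5543
Node ud (S = 55): V_ud = 1/1.07·[0.6000·28.7500 + 0.4000·4.0000] = 17.6168
Node dd (S = 35.2): V_dd = 1/1.07·[0.6000·4.0000 + 0.4000·0.0000] = 2.2430
Node u (S = 68.75): V_u = 1/1.07·[0.6000·48.5543 + 0.4000·17.6168] = 33.8125
Node d (S = 44): V_d = 1/1.07·[0.6000·17.6168 + 0.4000·2.2430] = 10.7171
Node 0 (S = 55): V_0 = 1/1.07·[0.6000·33.8125 + 0.4000·10.7171] = 22.9666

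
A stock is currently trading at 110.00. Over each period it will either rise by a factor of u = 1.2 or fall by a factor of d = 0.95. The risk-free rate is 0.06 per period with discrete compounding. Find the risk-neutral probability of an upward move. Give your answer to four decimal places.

p = 0.4400

Risk-neutral probability p = (1 + 0.06 − 0.95)/(1.2 − 0.95) = 0.1100/0.2500 = 0.4400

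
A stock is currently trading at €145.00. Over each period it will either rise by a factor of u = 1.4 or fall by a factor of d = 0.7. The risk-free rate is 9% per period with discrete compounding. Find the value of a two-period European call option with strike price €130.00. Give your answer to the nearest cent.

€45.31

Risk-neutral probability p = (1 + 0.09 − 0.7)/(1.4 − 0.7) = 0.3900/0.7000 = 0.5571
Terminal stock prices: S_uu = 284.2, S_ud = 142.1, S_dd = 71.05
Terminal payoffs (S − K): max(154.2, 0) = 154.2, max(12.1, 0) = 12.1, max(-58.95, 0) = 0
Node u (S = 203): V_u = 1/1.09·[0.5571·154.2000 + 0.4429·12.1000] = 83.7339
Node d (S = 101.5): V_d = 1/1.09·[0.5571·12.1000 + 0.4429·0.0000] = 6.1848
Node 0 (S = 145): V_0 = 1/1.09·[0.5571·83.7339 + 0.4429·6.1848] = 45.3126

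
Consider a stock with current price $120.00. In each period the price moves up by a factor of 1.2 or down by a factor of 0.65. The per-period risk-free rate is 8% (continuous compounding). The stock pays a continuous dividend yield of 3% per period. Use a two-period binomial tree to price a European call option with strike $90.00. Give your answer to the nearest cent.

Per-period risk-free factor R = e^0.08 = 1.0833; dividend-adjusted growth = e^(0.08−0.03) = 1.0513.
Risk-neutral probability p = (1.0513 − 0.65)/(1.2 − 0.65) = 0.4013/0.5500 = 0.7296
Terminal stock prices: S_uu = 172.8, S_ud = 93.6, S_dd = 50.7
Terminal payoffs (S − K): max(82.8, 0) = 82.8, max(3.6, 0) = 3.6, max(-39.3, 0) = 0
Node u (S = 144): V_u = e^(−0.08)·[0.7296·82.8000 + 0.2704·3.6000] = 56.6637
Node d (S = 78): V_d = e^(−0.08)·[0.7296·3.6000 + 0.2704·0.0000] = 2.4246
Node 0 (S = 120): V_0 = e^(−0.08)·[0.7296·56.6637 + 0.2704·2.4246] = 38.7677

$38.77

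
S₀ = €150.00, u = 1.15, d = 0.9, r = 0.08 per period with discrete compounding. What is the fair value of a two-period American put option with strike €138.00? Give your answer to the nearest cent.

€1.11

Risk-neutral probability p = (1 + 0.08 − 0.9)/(1.15 − 0.9) = 0.1800/0.2500 = 0.7200
Terminal stock prices: S_uu = 198.4, S_ud = 155.2, S_dd = 121.5
Terminal payoffs (K − S): max(-60.37, 0) = 0, max(-17.25, 0) = 0, max(16.5, 0) = 16.5
Node u (S = 172.5): continuation = 1/1.08·[0.7200·0.0000 + 0.2800·0.0000] = 0.0000; exercise value = 0.0000 ≤ continuation, so V_u = 0.0000
Node d (S = 135): continuation = 1/1.08·[0.7200·0.0000 + 0.2800·16.5000] = 4.2778; exercise value = 3.0000 ≤ continuation, so V_d = 4.2778
Node 0 (S = 150): continuation = 1/1.08·[0.7200·0.0000 + 0.2800·4.2778] = 1.1091; exercise value = 0.0000 ≤ continuation, so V_0 = 1.1091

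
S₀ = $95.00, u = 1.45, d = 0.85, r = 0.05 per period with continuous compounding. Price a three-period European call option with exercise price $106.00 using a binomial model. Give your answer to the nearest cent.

$18.28

Risk-neutral probability p = (e^0.05 − 0.85)/(1.45 − 0.85) = 0.2013/0.6000 = 0.3355
Terminal stock prices: S_uuu = 289.6, S_uud = 169.8, S_udd = 99.52, S_ddd = 58.34
Terminal payoffs (S − K): max(183.6, 0) = 183.6, max(63.78, 0) = 63.78, max(-6.476, 0) = 0, max(-47.66, 0) = 0
Node uu (S = 199.7): V_uu = e^(−0.05)·[0.3355·183.6194 + 0.6645·63.7769] = 98.9072
Node ud (S = 117.1): V_ud = e^(−0.05)·[0.3355·63.7769 + 0.6645·0.0000] = 20.3507
Node dd (S = 68.64): V_dd = e^(−0.05)·[0.3355·0.0000 + 0.6645·0.0000] = 0.0000
Node u (S = 137.8): V_u = e^(−0.05)·[0.3355·98.9072 + 0.6645·20.3507] = 44.4249
Node d (S = 80.75): V_d = e^(−0.05)·[0.3355·20.3507 + 0.6645·0.0000] = 6.4937
Node 0 (S = 95): V_0 = e^(−0.05)·[0.3355·44.4249 + 0.6645·6.4937] = 18.2805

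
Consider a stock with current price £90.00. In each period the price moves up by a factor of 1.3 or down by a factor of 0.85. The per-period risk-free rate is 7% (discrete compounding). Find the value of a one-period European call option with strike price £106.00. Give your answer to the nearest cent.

Risk-neutral probability p = (1 + 0.07 − 0.85)/(1.3 − 0.85) = 0.2200/0.4500 = 0.4889
Terminal stock prices: S_u = 117, S_d = 76.5
Terminal payoffs (S − K): max(11, 0) = 11, max(-29.5, 0) = 0
Node 0 (S = 90): V_0 = 1/1.07·[0.4889·11.0000 + 0.5111·0.0000] = 5.0260

£5.03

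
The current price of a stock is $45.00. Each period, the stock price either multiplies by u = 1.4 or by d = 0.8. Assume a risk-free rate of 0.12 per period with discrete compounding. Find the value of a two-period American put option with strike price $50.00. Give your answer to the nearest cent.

$5.83

Risk-neutral probability p = (1 + 0.12 − 0.8)/(1.4 − 0.8) = 0.3200/0.6000 = 0.5333
Terminal stock prices: S_uu = 88.2, S_ud = 50.4, S_dd = 28.8
Terminal payoffs (K − S): max(-38.2, 0) = 0, max(-0.4, 0) = 0, max(21.2, 0) = 21.2
Node u (S = 63): continuation = 1/1.12·[0.5333·0.0000 + 0.4667·0.0000] = 0.0000; exercise value = 0.0000 ≤ continuation, so V_u = 0.0000
Node d (S = 36): continuation = 1/1.12·[0.5333·0.0000 + 0.4667·21.2000] = 8.8333; exercise value = 14.0000 > continuation, so V_d = 14.0000 (exercise)
Node 0 (S = 45): continuation = 1/1.12·[0.5333·0.0000 + 0.4667·14.0000] = 5.8333; exercise value = 5.0000 ≤ continuation, so V_0 = 5.8333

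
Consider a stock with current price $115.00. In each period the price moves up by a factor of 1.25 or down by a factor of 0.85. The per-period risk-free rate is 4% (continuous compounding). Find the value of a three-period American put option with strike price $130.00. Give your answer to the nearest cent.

$19.23

Risk-neutral probability p = (e^0.04 − 0.85)/(1.25 − 0.85) = 0.1908/0.4000 = 0.4770
Terminal stock prices: S_uuu = 224.6, S_uud = 152.7, S_udd = 103.9, S_ddd = 70.62
Terminal payoffs (K − S): max(-94.61, 0) = 0, max(-22.73, 0) = 0, max(26.14, 0) = 26.14, max(59.38, 0) = 59.38
Node uu (S = 179.7): continuation = e^(−0.04)·[0.4770·0.0000 + 0.5230·0.0000] = 0.0000; exercise value = 0.0000 ≤ continuation, so V_uu = 0.0000
Node ud (S = 122.2): continuation = e^(−0.04)·[0.4770·0.0000 + 0.5230·26.1406] = 13.1348; exercise value = 7.8125 ≤ continuation, so V_ud = 13.1348
Node dd (S = 83.09): continuation = e^(−0.04)·[0.4770·26.1406 + 0.5230·59.3756] = 41.8151; exercise value = 46.9125 > continuation, so V_dd = 46.9125 (exercise)
Node u (S = 143.8): continuation = e^(−0.04)·[0.4770·0.0000 + 0.5230·13.1348] = 6.5998; exercise value = 0.0000 ≤ continuation, so V_u = 6.5998
Node d (S = 97.75): continuation = e^(−0.04)·[0.4770·13.1348 + 0.5230·46.9125] = 29.5920; exercise value = 32.2500 > continuation, so V_d = 32.2500 (exercise)
Node 0 (S = 115): continuation = e^(−0.04)·[0.4770·6.5998 + 0.5230·32.2500] = 19.2294; exercise value = 15.0000 ≤ continuation, so V_0 = 19.2294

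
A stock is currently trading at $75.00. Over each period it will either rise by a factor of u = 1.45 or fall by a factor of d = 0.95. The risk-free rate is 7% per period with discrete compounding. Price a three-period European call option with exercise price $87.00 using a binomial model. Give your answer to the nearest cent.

$12.12

Risk-neutral probability p = (1 + 0.07 − 0.95)/(1.45 − 0.95) = 0.1200/0.5000 = 0.2400
Terminal stock prices: S_uuu = 228.6, S_uud = 149.8, S_udd = 98.15, S_ddd = 64.3
Terminal payoffs (S − K): max(141.6, 0) = 141.6, max(62.8, 0) = 62.8, max(11.15, 0) = 11.15, max(-22.7, 0) = 0
Node uu (S = 157.7): V_uu = 1/1.07·[0.2400·141.6469 + 0.7600·62.8031] = 76.3791
Node ud (S = 103.3): V_ud = 1/1.07·[0.2400·62.8031 + 0.7600·11.1469] = 22.0041
Node dd (S = 67.69): V_dd = 1/1.07·[0.2400·11.1469 + 0.7600·0.0000] = 2.5002
Node u (S = 108.8): V_u = 1/1.07·[0.2400·76.3791 + 0.7600·22.0041] = 32.7608
Node d (S = 71.25): V_d = 1/1.07·[0.2400·22.0041 + 0.7600·2.5002] = 6.7114
Node 0 (S = 75): V_0 = 1/1.07·[0.2400·32.7608 + 0.7600·6.7114] = 12.1152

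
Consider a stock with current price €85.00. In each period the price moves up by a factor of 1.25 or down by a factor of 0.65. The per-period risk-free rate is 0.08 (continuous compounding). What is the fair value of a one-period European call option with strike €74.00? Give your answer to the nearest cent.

Risk-neutral probability p = (e^0.08 − 0.65)/(1.25 − 0.65) = 0.4333/0.6000 = 0.7221
Terminal stock prices: S_u = 106.2, S_d = 55.25
Terminal payoffs (S − K): max(32.25, 0) = 32.25, max(-18.75, 0) = 0
Node 0 (S = 85): V_0 = e^(−0.08)·[0.7221·32.2500 + 0.2779·0.0000] = 21.4986

€21.50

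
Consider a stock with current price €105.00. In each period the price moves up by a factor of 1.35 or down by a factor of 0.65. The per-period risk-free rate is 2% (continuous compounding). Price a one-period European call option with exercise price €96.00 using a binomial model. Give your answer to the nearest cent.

Risk-neutral probability p = (e^0.02 − 0.65)/(1.35 − 0.65) = 0.3702/0.7000 = 0.5289
Terminal stock prices: S_u = 141.8, S_d = 68.25
Terminal payoffs (S − K): max(45.75, 0) = 45.75, max(-27.75, 0) = 0
Node 0 (S = 105): V_0 = e^(−0.02)·[0.5289·45.7500 + 0.4711·0.0000] = 23.7162

€23.72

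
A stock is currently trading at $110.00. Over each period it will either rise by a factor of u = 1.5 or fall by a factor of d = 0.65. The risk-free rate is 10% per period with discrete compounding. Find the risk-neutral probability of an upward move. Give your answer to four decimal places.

Risk-neutral probability p = (1 + 0.1 − 0.65)/(1.5 − 0.65) = 0.4500/0.8500 = 0.5294

p = 0.5294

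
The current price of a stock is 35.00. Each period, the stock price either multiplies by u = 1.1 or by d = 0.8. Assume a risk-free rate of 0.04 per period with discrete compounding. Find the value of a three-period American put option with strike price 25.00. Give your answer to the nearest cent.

0.12

Risk-neutral probability p = (1 + 0.04 − 0.8)/(1.1 − 0.8) = 0.2400/0.3000 = 0.8000
Terminal stock prices: S_uuu = 46.59, S_uud = 33.88, S_udd = 24.64, S_ddd = 17.92
Terminal payoffs (K − S): max(-21.59, 0) = 0, max(-8.88, 0) = 0, max(0.36, 0) = 0.36, max(7.08, 0) = 7.08
Node uu (S = 42.35): continuation = 1/1.04·[0.8000·0.0000 + 0.2000·0.0000] = 0.0000; exercise value = 0.0000 ≤ continuation, so V_uu = 0.0000
Node ud (S = 30.8): continuation = 1/1.04·[0.8000·0.0000 + 0.2000·0.3600] = 0.0692; exercise value = 0.0000 ≤ continuation, so V_ud = 0.0692
Node dd (S = 22.4): continuation = 1/1.04·[0.8000·0.3600 + 0.2000·7.0800] = 1.6385; exercise value = 2.6000 > continuation, so V_dd = 2.6000 (exercise)
Node u (S = 38.5): continuation = 1/1.04·[0.8000·0.0000 + 0.2000·0.0692] = 0.0133; exercise value = 0.0000 ≤ continuation, so V_u = 0.0133
Node d (S = 28): continuation = 1/1.04·[0.8000·0.0692 + 0.2000·2.6000] = 0.5533; exercise value = 0.0000 ≤ continuation, so V_d = 0.5533
Node 0 (S = 35): continuation = 1/1.04·[0.8000·0.0133 + 0.2000·0.5533] = 0.1166; exercise value = 0.0000 ≤ continuation, so V_0 = 0.1166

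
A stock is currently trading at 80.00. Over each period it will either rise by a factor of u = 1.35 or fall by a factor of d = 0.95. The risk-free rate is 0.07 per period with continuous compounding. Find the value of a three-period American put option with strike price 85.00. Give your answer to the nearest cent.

5.82

Risk-neutral probability p = (e^0.07 − 0.95)/(1.35 − 0.95) = 0.1225/0.4000 = 0.3063
Terminal stock prices: S_uuu = 196.8, S_uud = 138.5, S_udd = 97.47, S_ddd = 68.59
Terminal payoffs (K − S): max(-111.8, 0) = 0, max(-53.51, 0) = 0, max(-12.47, 0) = 0, max(16.41, 0) = 16.41
Node uu (S = 145.8): continuation = e^(−0.07)·[0.3063·0.0000 + 0.6937·0.0000] = 0.0000; exercise value = 0.0000 ≤ continuation, so V_uu = 0.0000
Node ud (S = 102.6): continuation = e^(−0.07)·[0.3063·0.0000 + 0.6937·0.0000] = 0.0000; exercise value = 0.0000 ≤ continuation, so V_ud = 0.0000
Node dd (S = 72.2): continuation = e^(−0.07)·[0.3063·0.0000 + 0.6937·16.4100] = 10.6145; exercise value = 12.8000 > continuation, so V_dd = 12.8000 (exercise)
Node u (S = 108): continuation = e^(−0.07)·[0.3063·0.0000 + 0.6937·0.0000] = 0.0000; exercise value = 0.0000 ≤ continuation, so V_u = 0.0000
Node d (S = 76): continuation = e^(−0.07)·[0.3063·0.0000 + 0.6937·12.8000] = 8.2794; exercise value = 9.0000 > continuation, so V_d = 9.0000 (exercise)
Node 0 (S = 80): continuation = e^(−0.07)·[0.3063·0.0000 + 0.6937·9.0000] = 5.8215; exercise value = 5.0000 ≤ continuation, so V_0 = 5.8215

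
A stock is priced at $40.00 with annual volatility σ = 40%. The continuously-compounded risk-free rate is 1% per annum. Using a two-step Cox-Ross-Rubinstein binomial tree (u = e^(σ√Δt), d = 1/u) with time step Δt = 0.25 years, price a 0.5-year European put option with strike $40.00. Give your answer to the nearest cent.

CRR parameters: u = e^(σ√Δt) = e^(0.4·√0.25) = 1.2214, d = 1/u = 0.8187
Per-period rate: rΔt = 0.01·0.25 = 0.0025, so R = e^0.0025 = 1.0025
Risk-neutral probability p = (e^0.0025 − 0.8187)/(1.2214 − 0.8187) = 0.1838/0.4027 = 0.4564
Terminal stock prices: S_uu = 59.67, S_ud = 40, S_dd = 26.81
Terminal payoffs (K − S): max(-19.67, 0) = 0, max(0, 0) = 0, max(13.19, 0) = 13.19
Node u (S = 48.86): V_u = e^(−0.0025)·[0.4564·0.0000 + 0.5436·0.0000] = 0.0000
Node d (S = 32.75): V_d = e^(−0.0025)·[0.4564·0.0000 + 0.5436·13.1872] = 7.1509
Node 0 (S = 40): V_0 = e^(−0.0025)·[0.4564·0.0000 + 0.5436·7.1509] = 3.8776

$3.88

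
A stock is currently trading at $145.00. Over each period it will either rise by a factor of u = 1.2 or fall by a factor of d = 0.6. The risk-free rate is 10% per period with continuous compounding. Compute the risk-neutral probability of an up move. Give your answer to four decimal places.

p = 0.8420

Risk-neutral probability p = (e^0.1 − 0.6)/(1.2 − 0.6) = 0.5052/0.6000 = 0.8420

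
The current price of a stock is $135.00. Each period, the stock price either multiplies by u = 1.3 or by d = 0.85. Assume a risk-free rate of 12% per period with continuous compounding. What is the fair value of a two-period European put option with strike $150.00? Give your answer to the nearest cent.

$6.37

Risk-neutral probability p = (e^0.12 − 0.85)/(1.3 − 0.85) = 0.2775/0.4500 = 0.6167
Terminal stock prices: S_uu = 228.2, S_ud = 149.2, S_dd = 97.54
Terminal payoffs (K − S): max(-78.15, 0) = 0, max(0.825, 0) = 0.825, max(52.46, 0) = 52.46
Node u (S = 175.5): V_u = e^(−0.12)·[0.6167·0.0000 + 0.3833·0.8250] = 0.2805
Node d (S = 114.8): V_d = e^(−0.12)·[0.6167·0.8250 + 0.3833·52.4625] = 18.2881
Node 0 (S = 135): V_0 = e^(−0.12)·[0.6167·0.2805 + 0.3833·18.2881] = 6.3712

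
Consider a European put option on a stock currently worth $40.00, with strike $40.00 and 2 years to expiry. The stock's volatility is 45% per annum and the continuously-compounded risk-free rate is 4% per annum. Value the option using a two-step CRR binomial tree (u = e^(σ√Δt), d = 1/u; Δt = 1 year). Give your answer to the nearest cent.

$7.04

CRR parameters: u = e^(σ√Δt) = e^(0.45·√1) = 1.5683, d = 1/u = 0.6376
Per-period rate: rΔt = 0.04·1 = 0.04, so R = e^0.04 = 1.0408
Risk-neutral probability p = (e^0.04 − 0.6376)/(1.5683 − 0.6376) = 0.4032/0.9307 = 0.4332
Terminal stock prices: S_uu = 98.38, S_ud = 40, S_dd = 16.26
Terminal payoffs (K − S): max(-58.38, 0) = 0, max(0, 0) = 0, max(23.74, 0) = 23.74
Node u (S = 62.73): V_u = e^(−0.04)·[0.4332·0.0000 + 0.5668·0.0000] = 0.0000
Node d (S = 25.51): V_d = e^(−0.04)·[0.4332·0.0000 + 0.5668·23.7372] = 12.9265
Node 0 (S = 40): V_0 = e^(−0.04)·[0.4332·0.0000 + 0.5668·12.9265] = 7.0393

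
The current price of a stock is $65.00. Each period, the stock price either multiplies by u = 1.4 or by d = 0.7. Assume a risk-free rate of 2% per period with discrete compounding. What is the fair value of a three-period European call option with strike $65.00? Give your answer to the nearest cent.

$17.96

Risk-neutral probability p = (1 + 0.02 − 0.7)/(1.4 − 0.7) = 0.3200/0.7000 = 0.4571
Terminal stock prices: S_uuu = 178.4, S_uud = 89.18, S_udd = 44.59, S_ddd = 22.29
Terminal payoffs (S − K): max(113.4, 0) = 113.4, max(24.18, 0) = 24.18, max(-20.41, 0) = 0, max(-42.71, 0) = 0
Node uu (S = 127.4): V_uu = 1/1.02·[0.4571·113.3600 + 0.5429·24.1800] = 63.6745
Node ud (S = 63.7): V_ud = 1/1.02·[0.4571·24.1800 + 0.5429·0.0000] = 10.8370
Node dd (S = 31.85): V_dd = 1/1.02·[0.4571·0.0000 + 0.5429·0.0000] = 0.0000
Node u (S = 91): V_u = 1/1.02·[0.4571·63.6745 + 0.5429·10.8370] = 34.3052
Node d (S = 45.5): V_d = 1/1.02·[0.4571·10.8370 + 0.5429·0.0000] = 4.8569
Node 0 (S = 65): V_0 = 1/1.02·[0.4571·34.3052 + 0.5429·4.8569] = 17.9598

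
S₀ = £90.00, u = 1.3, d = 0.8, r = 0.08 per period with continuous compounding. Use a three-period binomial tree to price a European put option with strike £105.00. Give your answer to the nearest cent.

Risk-neutral probability p = (e^0.08 − 0.8)/(1.3 − 0.8) = 0.2833/0.5000 = 0.5666
Terminal stock prices: S_uuu = 197.7, S_uud = 121.7, S_udd = 74.88, S_ddd = 46.08
Terminal payoffs (K − S): max(-92.73, 0) = 0, max(-16.68, 0) = 0, max(30.12, 0) = 30.12, max(58.92, 0) = 58.92
Node uu (S = 152.1): V_uu = e^(−0.08)·[0.5666·0.0000 + 0.4334·0.0000] = 0.0000
Node ud (S = 93.6): V_ud = e^(−0.08)·[0.5666·0.0000 + 0.4334·30.1200] = 12.0511
Node dd (S = 57.6): V_dd = e^(−0.08)·[0.5666·30.1200 + 0.4334·58.9200] = 39.3272
Node u (S = 117): V_u = e^(−0.08)·[0.5666·0.0000 + 0.4334·12.0511] = 4.8217
Node d (S = 72): V_d = e^(−0.08)·[0.5666·12.0511 + 0.4334·39.3272] = 22.0378
Node 0 (S = 90): V_0 = e^(−0.08)·[0.5666·4.8217 + 0.4334·22.0378] = 11.3392

£11.34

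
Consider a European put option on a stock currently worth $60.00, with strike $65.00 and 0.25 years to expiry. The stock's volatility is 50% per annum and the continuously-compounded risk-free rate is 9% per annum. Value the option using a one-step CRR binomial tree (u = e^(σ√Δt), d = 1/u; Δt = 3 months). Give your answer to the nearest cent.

$9.24

CRR parameters: u = e^(σ√Δt) = e^(0.5·√0.25) = 1.2840, d = 1/u = 0.7788
Per-period rate: rΔt = 0.09·0.25 = 0.0225, so R = e^0.0225 = 1.0228
Risk-neutral probability p = (e^0.0225 − 0.7788)/(1.2840 − 0.7788) = 0.2440/0.5052 = 0.4829
Terminal stock prices: S_u = 77.04, S_d = 46.73
Terminal payoffs (K − S): max(-12.04, 0) = 0, max(18.27, 0) = 18.27
Node 0 (S = 60): V_0 = e^(−0.0225)·[0.4829·0.0000 + 0.5171·18.2720] = 9.2389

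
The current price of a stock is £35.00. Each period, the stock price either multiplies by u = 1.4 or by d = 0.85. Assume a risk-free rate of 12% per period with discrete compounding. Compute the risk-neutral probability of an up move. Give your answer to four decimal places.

p = 0.4909

Risk-neutral probability p = (1 + 0.12 − 0.85)/(1.4 − 0.85) = 0.2700/0.5500 = 0.4909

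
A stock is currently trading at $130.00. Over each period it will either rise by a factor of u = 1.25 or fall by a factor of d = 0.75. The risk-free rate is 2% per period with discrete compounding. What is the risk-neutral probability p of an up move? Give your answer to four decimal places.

Risk-neutral probability p = (1 + 0.02 − 0.75)/(1.25 − 0.75) = 0.2700/0.5000 = 0.5400

p = 0.5400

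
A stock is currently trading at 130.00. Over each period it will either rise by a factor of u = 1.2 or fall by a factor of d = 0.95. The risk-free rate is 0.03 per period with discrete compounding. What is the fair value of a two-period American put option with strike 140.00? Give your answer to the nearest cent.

10.89

Risk-neutral probability p = (1 + 0.03 − 0.95)/(1.2 − 0.95) = 0.0800/0.2500 = 0.3200
Terminal stock prices: S_uu = 187.2, S_ud = 148.2, S_dd = 117.3
Terminal payoffs (K − S): max(-47.2, 0) = 0, max(-8.2, 0) = 0, max(22.67, 0) = 22.67
Node u (S = 156): continuation = 1/1.03·[0.3200·0.0000 + 0.6800·0.0000] = 0.0000; exercise value = 0.0000 ≤ continuation, so V_u = 0.0000
Node d (S = 123.5): continuation = 1/1.03·[0.3200·0.0000 + 0.6800·22.6750] = 14.9699; exercise value = 16.5000 > continuation, so V_d = 16.5000 (exercise)
Node 0 (S = 130): continuation = 1/1.03·[0.3200·0.0000 + 0.6800·16.5000] = 10.8932; exercise value = 10.0000 ≤ continuation, so V_0 = 10.8932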